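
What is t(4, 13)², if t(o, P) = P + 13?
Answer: 676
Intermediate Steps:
t(o, P) = 13 + P
t(4, 13)² = (13 + 13)² = 26² = 676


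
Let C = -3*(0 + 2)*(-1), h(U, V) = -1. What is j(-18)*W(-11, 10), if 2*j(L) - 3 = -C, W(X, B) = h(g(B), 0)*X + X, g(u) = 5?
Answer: 0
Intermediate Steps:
W(X, B) = 0 (W(X, B) = -X + X = 0)
C = 6 (C = -3*2*(-1) = -6*(-1) = 6)
j(L) = -3/2 (j(L) = 3/2 + (-1*6)/2 = 3/2 + (1/2)*(-6) = 3/2 - 3 = -3/2)
j(-18)*W(-11, 10) = -3/2*0 = 0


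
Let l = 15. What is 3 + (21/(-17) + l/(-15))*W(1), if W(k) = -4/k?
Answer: 203/17 ≈ 11.941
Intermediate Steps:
3 + (21/(-17) + l/(-15))*W(1) = 3 + (21/(-17) + 15/(-15))*(-4/1) = 3 + (21*(-1/17) + 15*(-1/15))*(-4*1) = 3 + (-21/17 - 1)*(-4) = 3 - 38/17*(-4) = 3 + 152/17 = 203/17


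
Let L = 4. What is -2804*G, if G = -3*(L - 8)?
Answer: -33648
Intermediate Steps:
G = 12 (G = -3*(4 - 8) = -3*(-4) = 12)
-2804*G = -2804*12 = -33648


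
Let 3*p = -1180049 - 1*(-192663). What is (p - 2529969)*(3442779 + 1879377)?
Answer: -15216563801236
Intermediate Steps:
p = -987386/3 (p = (-1180049 - 1*(-192663))/3 = (-1180049 + 192663)/3 = (⅓)*(-987386) = -987386/3 ≈ -3.2913e+5)
(p - 2529969)*(3442779 + 1879377) = (-987386/3 - 2529969)*(3442779 + 1879377) = -8577293/3*5322156 = -15216563801236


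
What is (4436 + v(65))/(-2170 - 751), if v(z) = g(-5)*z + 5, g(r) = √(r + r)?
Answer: -4441/2921 - 65*I*√10/2921 ≈ -1.5204 - 0.070369*I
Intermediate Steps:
g(r) = √2*√r (g(r) = √(2*r) = √2*√r)
v(z) = 5 + I*z*√10 (v(z) = (√2*√(-5))*z + 5 = (√2*(I*√5))*z + 5 = (I*√10)*z + 5 = I*z*√10 + 5 = 5 + I*z*√10)
(4436 + v(65))/(-2170 - 751) = (4436 + (5 + I*65*√10))/(-2170 - 751) = (4436 + (5 + 65*I*√10))/(-2921) = (4441 + 65*I*√10)*(-1/2921) = -4441/2921 - 65*I*√10/2921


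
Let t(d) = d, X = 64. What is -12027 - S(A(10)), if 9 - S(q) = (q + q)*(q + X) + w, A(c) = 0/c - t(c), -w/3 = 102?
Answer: -13422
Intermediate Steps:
w = -306 (w = -3*102 = -306)
A(c) = -c (A(c) = 0/c - c = 0 - c = -c)
S(q) = 315 - 2*q*(64 + q) (S(q) = 9 - ((q + q)*(q + 64) - 306) = 9 - ((2*q)*(64 + q) - 306) = 9 - (2*q*(64 + q) - 306) = 9 - (-306 + 2*q*(64 + q)) = 9 + (306 - 2*q*(64 + q)) = 315 - 2*q*(64 + q))
-12027 - S(A(10)) = -12027 - (315 - (-128)*10 - 2*(-1*10)²) = -12027 - (315 - 128*(-10) - 2*(-10)²) = -12027 - (315 + 1280 - 2*100) = -12027 - (315 + 1280 - 200) = -12027 - 1*1395 = -12027 - 1395 = -13422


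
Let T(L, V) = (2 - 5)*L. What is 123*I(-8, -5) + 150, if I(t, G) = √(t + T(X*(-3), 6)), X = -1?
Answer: 150 + 123*I*√17 ≈ 150.0 + 507.14*I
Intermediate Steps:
T(L, V) = -3*L
I(t, G) = √(-9 + t) (I(t, G) = √(t - (-3)*(-3)) = √(t - 3*3) = √(t - 9) = √(-9 + t))
123*I(-8, -5) + 150 = 123*√(-9 - 8) + 150 = 123*√(-17) + 150 = 123*(I*√17) + 150 = 123*I*√17 + 150 = 150 + 123*I*√17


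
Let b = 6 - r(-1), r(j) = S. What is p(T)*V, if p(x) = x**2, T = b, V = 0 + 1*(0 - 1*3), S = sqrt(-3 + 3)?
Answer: -108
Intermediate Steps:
S = 0 (S = sqrt(0) = 0)
r(j) = 0
b = 6 (b = 6 - 1*0 = 6 + 0 = 6)
V = -3 (V = 0 + 1*(0 - 3) = 0 + 1*(-3) = 0 - 3 = -3)
T = 6
p(T)*V = 6**2*(-3) = 36*(-3) = -108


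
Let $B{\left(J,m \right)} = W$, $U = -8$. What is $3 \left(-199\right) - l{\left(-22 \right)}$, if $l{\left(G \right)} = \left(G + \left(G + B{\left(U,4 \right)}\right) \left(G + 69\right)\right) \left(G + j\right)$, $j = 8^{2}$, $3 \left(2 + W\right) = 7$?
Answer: $43097$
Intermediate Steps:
$W = \frac{1}{3}$ ($W = -2 + \frac{1}{3} \cdot 7 = -2 + \frac{7}{3} = \frac{1}{3} \approx 0.33333$)
$B{\left(J,m \right)} = \frac{1}{3}$
$j = 64$
$l{\left(G \right)} = \left(64 + G\right) \left(G + \left(69 + G\right) \left(\frac{1}{3} + G\right)\right)$ ($l{\left(G \right)} = \left(G + \left(G + \frac{1}{3}\right) \left(G + 69\right)\right) \left(G + 64\right) = \left(G + \left(\frac{1}{3} + G\right) \left(69 + G\right)\right) \left(64 + G\right) = \left(G + \left(69 + G\right) \left(\frac{1}{3} + G\right)\right) \left(64 + G\right) = \left(64 + G\right) \left(G + \left(69 + G\right) \left(\frac{1}{3} + G\right)\right)$)
$3 \left(-199\right) - l{\left(-22 \right)} = 3 \left(-199\right) - \left(1472 + \left(-22\right)^{3} + \frac{403 \left(-22\right)^{2}}{3} + \frac{13573}{3} \left(-22\right)\right) = -597 - \left(1472 - 10648 + \frac{403}{3} \cdot 484 - \frac{298606}{3}\right) = -597 - \left(1472 - 10648 + \frac{195052}{3} - \frac{298606}{3}\right) = -597 - -43694 = -597 + 43694 = 43097$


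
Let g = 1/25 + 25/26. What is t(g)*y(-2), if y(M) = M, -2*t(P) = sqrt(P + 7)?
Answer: sqrt(135226)/130 ≈ 2.8287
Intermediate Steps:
g = 651/650 (g = 1*(1/25) + 25*(1/26) = 1/25 + 25/26 = 651/650 ≈ 1.0015)
t(P) = -sqrt(7 + P)/2 (t(P) = -sqrt(P + 7)/2 = -sqrt(7 + P)/2)
t(g)*y(-2) = -sqrt(7 + 651/650)/2*(-2) = -sqrt(135226)/260*(-2) = sqrt(135226)/130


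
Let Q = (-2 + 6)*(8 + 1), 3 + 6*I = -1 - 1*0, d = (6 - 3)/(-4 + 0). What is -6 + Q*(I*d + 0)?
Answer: 12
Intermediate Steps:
d = -¾ (d = 3/(-4) = 3*(-¼) = -¾ ≈ -0.75000)
I = -⅔ (I = -½ + (-1 - 1*0)/6 = -½ + (-1 + 0)/6 = -½ + (⅙)*(-1) = -½ - ⅙ = -⅔ ≈ -0.66667)
Q = 36 (Q = 4*9 = 36)
-6 + Q*(I*d + 0) = -6 + 36*(-⅔*(-¾) + 0) = -6 + 36*(½ + 0) = -6 + 36*(½) = -6 + 18 = 12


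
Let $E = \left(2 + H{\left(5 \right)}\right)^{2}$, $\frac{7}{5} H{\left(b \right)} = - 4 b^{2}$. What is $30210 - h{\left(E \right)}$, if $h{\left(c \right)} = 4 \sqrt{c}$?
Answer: $\frac{209526}{7} \approx 29932.0$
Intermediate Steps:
$H{\left(b \right)} = - \frac{20 b^{2}}{7}$ ($H{\left(b \right)} = \frac{5 \left(- 4 b^{2}\right)}{7} = - \frac{20 b^{2}}{7}$)
$E = \frac{236196}{49}$ ($E = \left(2 - \frac{20 \cdot 5^{2}}{7}\right)^{2} = \left(2 - \frac{500}{7}\right)^{2} = \left(- \frac{486}{7}\right)^{2} = \frac{236196}{49} \approx 4820.3$)
$30210 - h{\left(E \right)} = 30210 - 4 \sqrt{\frac{236196}{49}} = 30210 - 4 \cdot \frac{486}{7} = 30210 - \frac{1944}{7} = \frac{209526}{7}$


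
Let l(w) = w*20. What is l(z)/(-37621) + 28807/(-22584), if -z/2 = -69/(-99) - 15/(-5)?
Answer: -3961497659/3115319768 ≈ -1.2716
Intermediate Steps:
z = -244/33 (z = -2*(-69/(-99) - 15/(-5)) = -2*(-69*(-1/99) - 15*(-⅕)) = -2*(23/33 + 3) = -2*122/33 = -244/33 ≈ -7.3939)
l(w) = 20*w
l(z)/(-37621) + 28807/(-22584) = (20*(-244/33))/(-37621) + 28807/(-22584) = -4880/33*(-1/37621) + 28807*(-1/22584) = 4880/1241493 - 28807/22584 = -3961497659/3115319768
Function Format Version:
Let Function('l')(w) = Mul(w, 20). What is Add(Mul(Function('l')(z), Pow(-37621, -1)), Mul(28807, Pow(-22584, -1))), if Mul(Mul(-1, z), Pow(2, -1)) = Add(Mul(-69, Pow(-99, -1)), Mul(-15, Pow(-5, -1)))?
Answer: Rational(-3961497659, 3115319768) ≈ -1.2716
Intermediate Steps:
z = Rational(-244, 33) (z = Mul(-2, Add(Mul(-69, Pow(-99, -1)), Mul(-15, Pow(-5, -1)))) = Mul(-2, Add(Mul(-69, Rational(-1, 99)), Mul(-15, Rational(-1, 5)))) = Mul(-2, Add(Rational(23, 33), 3)) = Mul(-2, Rational(122, 33)) = Rational(-244, 33) ≈ -7.3939)
Function('l')(w) = Mul(20, w)
Add(Mul(Function('l')(z), Pow(-37621, -1)), Mul(28807, Pow(-22584, -1))) = Add(Mul(Mul(20, Rational(-244, 33)), Pow(-37621, -1)), Mul(28807, Pow(-22584, -1))) = Add(Mul(Rational(-4880, 33), Rational(-1, 37621)), Mul(28807, Rational(-1, 22584))) = Add(Rational(4880, 1241493), Rational(-28807, 22584)) = Rational(-3961497659, 3115319768)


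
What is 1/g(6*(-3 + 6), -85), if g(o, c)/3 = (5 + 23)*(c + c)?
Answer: -1/14280 ≈ -7.0028e-5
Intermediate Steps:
g(o, c) = 168*c (g(o, c) = 3*((5 + 23)*(c + c)) = 3*(28*(2*c)) = 3*(56*c) = 168*c)
1/g(6*(-3 + 6), -85) = 1/(168*(-85)) = 1/(-14280) = -1/14280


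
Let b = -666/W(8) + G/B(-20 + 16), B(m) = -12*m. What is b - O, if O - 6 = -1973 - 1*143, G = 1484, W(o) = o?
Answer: 6173/3 ≈ 2057.7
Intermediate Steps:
O = -2110 (O = 6 + (-1973 - 1*143) = 6 + (-1973 - 143) = 6 - 2116 = -2110)
b = -157/3 (b = -666/8 + 1484/((-12*(-20 + 16))) = -666*1/8 + 1484/((-12*(-4))) = -333/4 + 1484/48 = -333/4 + 1484*(1/48) = -333/4 + 371/12 = -157/3 ≈ -52.333)
b - O = -157/3 - 1*(-2110) = -157/3 + 2110 = 6173/3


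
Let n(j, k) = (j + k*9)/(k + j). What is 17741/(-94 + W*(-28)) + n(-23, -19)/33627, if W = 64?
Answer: -12527925805/1331830962 ≈ -9.4065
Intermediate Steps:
n(j, k) = (j + 9*k)/(j + k)
17741/(-94 + W*(-28)) + n(-23, -19)/33627 = 17741/(-94 + 64*(-28)) + ((-23 + 9*(-19))/(-23 - 19))/33627 = 17741/(-94 - 1792) + ((-23 - 171)/(-42))*(1/33627) = 17741/(-1886) - 1/42*(-194)*(1/33627) = 17741*(-1/1886) + (97/21)*(1/33627) = -17741/1886 + 97/706167 = -12527925805/1331830962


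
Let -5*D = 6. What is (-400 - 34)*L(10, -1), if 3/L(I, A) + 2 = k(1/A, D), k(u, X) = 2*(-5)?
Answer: 217/2 ≈ 108.50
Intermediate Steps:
D = -6/5 (D = -⅕*6 = -6/5 ≈ -1.2000)
k(u, X) = -10
L(I, A) = -¼ (L(I, A) = 3/(-2 - 10) = 3/(-12) = 3*(-1/12) = -¼)
(-400 - 34)*L(10, -1) = (-400 - 34)*(-¼) = -434*(-¼) = 217/2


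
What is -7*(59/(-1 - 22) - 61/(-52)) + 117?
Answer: 151587/1196 ≈ 126.74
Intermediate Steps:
-7*(59/(-1 - 22) - 61/(-52)) + 117 = -7*(59/(-23) - 61*(-1/52)) + 117 = -7*(59*(-1/23) + 61/52) + 117 = -7*(-59/23 + 61/52) + 117 = -7*(-1665/1196) + 117 = 11655/1196 + 117 = 151587/1196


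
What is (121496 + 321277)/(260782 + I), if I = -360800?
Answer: -442773/100018 ≈ -4.4269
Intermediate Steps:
(121496 + 321277)/(260782 + I) = (121496 + 321277)/(260782 - 360800) = 442773/(-100018) = 442773*(-1/100018) = -442773/100018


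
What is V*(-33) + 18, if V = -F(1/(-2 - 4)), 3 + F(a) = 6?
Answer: 117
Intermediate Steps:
F(a) = 3 (F(a) = -3 + 6 = 3)
V = -3 (V = -1*3 = -3)
V*(-33) + 18 = -3*(-33) + 18 = 99 + 18 = 117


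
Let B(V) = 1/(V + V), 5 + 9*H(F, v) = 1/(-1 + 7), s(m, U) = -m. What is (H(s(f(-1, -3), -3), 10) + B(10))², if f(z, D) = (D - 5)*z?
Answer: 69169/291600 ≈ 0.23721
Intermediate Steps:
f(z, D) = z*(-5 + D) (f(z, D) = (-5 + D)*z = z*(-5 + D))
H(F, v) = -29/54 (H(F, v) = -5/9 + 1/(9*(-1 + 7)) = -5/9 + (⅑)/6 = -5/9 + (⅑)*(⅙) = -5/9 + 1/54 = -29/54)
B(V) = 1/(2*V)
(H(s(f(-1, -3), -3), 10) + B(10))² = (-29/54 + (½)/10)² = (-29/54 + (½)*(⅒))² = (-29/54 + 1/20)² = (-263/540)² = 69169/291600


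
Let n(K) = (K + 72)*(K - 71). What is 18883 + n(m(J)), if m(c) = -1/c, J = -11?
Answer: 1666303/121 ≈ 13771.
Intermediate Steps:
n(K) = (-71 + K)*(72 + K) (n(K) = (72 + K)*(-71 + K) = (-71 + K)*(72 + K))
18883 + n(m(J)) = 18883 + (-5112 - 1/(-11) + (-1/(-11))²) = 18883 + (-5112 - 1*(-1/11) + (-1*(-1/11))²) = 18883 + (-5112 + 1/11 + (1/11)²) = 18883 + (-5112 + 1/11 + 1/121) = 18883 - 618540/121 = 1666303/121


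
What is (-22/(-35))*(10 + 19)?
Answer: 638/35 ≈ 18.229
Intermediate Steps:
(-22/(-35))*(10 + 19) = -22*(-1/35)*29 = (22/35)*29 = 638/35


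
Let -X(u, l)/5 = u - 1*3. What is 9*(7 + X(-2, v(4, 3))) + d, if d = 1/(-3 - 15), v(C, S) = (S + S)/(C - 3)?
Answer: 5183/18 ≈ 287.94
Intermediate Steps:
v(C, S) = 2*S/(-3 + C) (v(C, S) = (2*S)/(-3 + C) = 2*S/(-3 + C))
X(u, l) = 15 - 5*u (X(u, l) = -5*(u - 1*3) = -5*(u - 3) = -5*(-3 + u) = 15 - 5*u)
d = -1/18 (d = 1/(-18) = -1/18 ≈ -0.055556)
9*(7 + X(-2, v(4, 3))) + d = 9*(7 + (15 - 5*(-2))) - 1/18 = 9*(7 + (15 + 10)) - 1/18 = 9*(7 + 25) - 1/18 = 9*32 - 1/18 = 288 - 1/18 = 5183/18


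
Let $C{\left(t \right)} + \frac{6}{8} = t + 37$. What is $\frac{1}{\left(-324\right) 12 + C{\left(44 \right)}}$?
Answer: $- \frac{4}{15231} \approx -0.00026262$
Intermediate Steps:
$C{\left(t \right)} = \frac{145}{4} + t$ ($C{\left(t \right)} = - \frac{3}{4} + \left(t + 37\right) = - \frac{3}{4} + \left(37 + t\right) = \frac{145}{4} + t$)
$\frac{1}{\left(-324\right) 12 + C{\left(44 \right)}} = \frac{1}{\left(-324\right) 12 + \left(\frac{145}{4} + 44\right)} = \frac{1}{-3888 + \frac{321}{4}} = \frac{1}{- \frac{15231}{4}} = - \frac{4}{15231}$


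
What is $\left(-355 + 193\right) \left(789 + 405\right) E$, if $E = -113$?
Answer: $21857364$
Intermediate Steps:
$\left(-355 + 193\right) \left(789 + 405\right) E = \left(-355 + 193\right) \left(789 + 405\right) \left(-113\right) = \left(-162\right) 1194 \left(-113\right) = \left(-193428\right) \left(-113\right) = 21857364$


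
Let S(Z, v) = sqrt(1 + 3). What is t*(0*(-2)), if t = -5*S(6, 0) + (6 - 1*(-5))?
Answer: 0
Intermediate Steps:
S(Z, v) = 2 (S(Z, v) = sqrt(4) = 2)
t = 1 (t = -5*2 + (6 - 1*(-5)) = -10 + (6 + 5) = -10 + 11 = 1)
t*(0*(-2)) = 1*(0*(-2)) = 1*0 = 0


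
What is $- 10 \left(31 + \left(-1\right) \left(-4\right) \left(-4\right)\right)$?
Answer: $-150$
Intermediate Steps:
$- 10 \left(31 + \left(-1\right) \left(-4\right) \left(-4\right)\right) = - 10 \left(31 + 4 \left(-4\right)\right) = - 10 \left(31 - 16\right) = \left(-10\right) 15 = -150$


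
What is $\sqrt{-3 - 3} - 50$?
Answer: $-50 + i \sqrt{6} \approx -50.0 + 2.4495 i$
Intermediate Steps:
$\sqrt{-3 - 3} - 50 = \sqrt{-6} - 50 = i \sqrt{6} - 50 = -50 + i \sqrt{6}$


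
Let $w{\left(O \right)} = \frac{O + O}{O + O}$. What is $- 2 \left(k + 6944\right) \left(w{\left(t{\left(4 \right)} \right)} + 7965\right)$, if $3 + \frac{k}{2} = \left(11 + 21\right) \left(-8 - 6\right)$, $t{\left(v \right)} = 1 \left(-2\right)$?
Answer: $-96261144$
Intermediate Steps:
$t{\left(v \right)} = -2$
$k = -902$ ($k = -6 + 2 \left(11 + 21\right) \left(-8 - 6\right) = -6 + 2 \cdot 32 \left(-8 - 6\right) = -6 + 2 \cdot 32 \left(-14\right) = -6 + 2 \left(-448\right) = -6 - 896 = -902$)
$w{\left(O \right)} = 1$ ($w{\left(O \right)} = \frac{2 O}{2 O} = 2 O \frac{1}{2 O} = 1$)
$- 2 \left(k + 6944\right) \left(w{\left(t{\left(4 \right)} \right)} + 7965\right) = - 2 \left(-902 + 6944\right) \left(1 + 7965\right) = - 2 \cdot 6042 \cdot 7966 = \left(-2\right) 48130572 = -96261144$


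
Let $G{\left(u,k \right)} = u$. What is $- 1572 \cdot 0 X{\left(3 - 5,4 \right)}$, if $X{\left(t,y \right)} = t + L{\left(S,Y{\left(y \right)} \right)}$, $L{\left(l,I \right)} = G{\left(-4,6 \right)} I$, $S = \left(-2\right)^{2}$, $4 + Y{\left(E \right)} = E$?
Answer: $0$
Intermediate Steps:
$Y{\left(E \right)} = -4 + E$
$S = 4$
$L{\left(l,I \right)} = - 4 I$
$X{\left(t,y \right)} = 16 + t - 4 y$ ($X{\left(t,y \right)} = t - 4 \left(-4 + y\right) = t - \left(-16 + 4 y\right) = 16 + t - 4 y$)
$- 1572 \cdot 0 X{\left(3 - 5,4 \right)} = - 1572 \cdot 0 \left(16 + \left(3 - 5\right) - 16\right) = - 1572 \cdot 0 \left(16 - 2 - 16\right) = - 1572 \cdot 0 \left(-2\right) = \left(-1572\right) 0 = 0$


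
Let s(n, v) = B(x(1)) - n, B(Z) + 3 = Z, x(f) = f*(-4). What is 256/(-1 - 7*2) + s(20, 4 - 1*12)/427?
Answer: -109717/6405 ≈ -17.130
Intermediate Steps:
x(f) = -4*f
B(Z) = -3 + Z
s(n, v) = -7 - n (s(n, v) = (-3 - 4*1) - n = (-3 - 4) - n = -7 - n)
256/(-1 - 7*2) + s(20, 4 - 1*12)/427 = 256/(-1 - 7*2) + (-7 - 1*20)/427 = 256/(-1 - 14) + (-7 - 20)*(1/427) = 256/(-15) - 27*1/427 = 256*(-1/15) - 27/427 = -256/15 - 27/427 = -109717/6405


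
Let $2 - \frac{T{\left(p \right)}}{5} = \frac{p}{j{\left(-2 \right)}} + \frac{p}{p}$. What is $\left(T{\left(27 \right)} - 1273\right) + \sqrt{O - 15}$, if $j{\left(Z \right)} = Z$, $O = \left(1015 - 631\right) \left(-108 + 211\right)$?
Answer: $- \frac{2401}{2} + 3 \sqrt{4393} \approx -1001.7$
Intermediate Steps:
$O = 39552$ ($O = 384 \cdot 103 = 39552$)
$T{\left(p \right)} = 5 + \frac{5 p}{2}$ ($T{\left(p \right)} = 10 - 5 \left(\frac{p}{-2} + \frac{p}{p}\right) = 10 - 5 \left(p \left(- \frac{1}{2}\right) + 1\right) = 10 - 5 \left(- \frac{p}{2} + 1\right) = 10 - 5 \left(1 - \frac{p}{2}\right) = 10 + \left(-5 + \frac{5 p}{2}\right) = 5 + \frac{5 p}{2}$)
$\left(T{\left(27 \right)} - 1273\right) + \sqrt{O - 15} = \left(\left(5 + \frac{5}{2} \cdot 27\right) - 1273\right) + \sqrt{39552 - 15} = \left(\left(5 + \frac{135}{2}\right) - 1273\right) + \sqrt{39537} = \left(\frac{145}{2} - 1273\right) + 3 \sqrt{4393} = - \frac{2401}{2} + 3 \sqrt{4393}$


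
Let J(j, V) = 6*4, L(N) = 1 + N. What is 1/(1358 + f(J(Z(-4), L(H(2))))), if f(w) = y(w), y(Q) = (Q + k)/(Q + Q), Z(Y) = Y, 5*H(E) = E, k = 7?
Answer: 48/65215 ≈ 0.00073603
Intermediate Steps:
H(E) = E/5
y(Q) = (7 + Q)/(2*Q) (y(Q) = (Q + 7)/(Q + Q) = (7 + Q)/((2*Q)) = (7 + Q)*(1/(2*Q)) = (7 + Q)/(2*Q))
J(j, V) = 24
f(w) = (7 + w)/(2*w)
1/(1358 + f(J(Z(-4), L(H(2))))) = 1/(1358 + (½)*(7 + 24)/24) = 1/(1358 + (½)*(1/24)*31) = 1/(1358 + 31/48) = 1/(65215/48) = 48/65215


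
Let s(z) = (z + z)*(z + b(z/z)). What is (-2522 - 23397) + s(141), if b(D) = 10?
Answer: 16663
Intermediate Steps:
s(z) = 2*z*(10 + z) (s(z) = (z + z)*(z + 10) = (2*z)*(10 + z) = 2*z*(10 + z))
(-2522 - 23397) + s(141) = (-2522 - 23397) + 2*141*(10 + 141) = -25919 + 2*141*151 = -25919 + 42582 = 16663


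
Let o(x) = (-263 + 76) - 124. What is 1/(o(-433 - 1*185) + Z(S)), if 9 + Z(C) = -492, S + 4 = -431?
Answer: -1/812 ≈ -0.0012315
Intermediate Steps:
S = -435 (S = -4 - 431 = -435)
o(x) = -311 (o(x) = -187 - 124 = -311)
Z(C) = -501 (Z(C) = -9 - 492 = -501)
1/(o(-433 - 1*185) + Z(S)) = 1/(-311 - 501) = 1/(-812) = -1/812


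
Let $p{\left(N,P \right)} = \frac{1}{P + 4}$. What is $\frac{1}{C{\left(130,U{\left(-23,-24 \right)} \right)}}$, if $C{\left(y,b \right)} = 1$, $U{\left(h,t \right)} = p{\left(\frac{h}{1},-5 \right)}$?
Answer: $1$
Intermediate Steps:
$p{\left(N,P \right)} = \frac{1}{4 + P}$
$U{\left(h,t \right)} = -1$ ($U{\left(h,t \right)} = \frac{1}{4 - 5} = \frac{1}{-1} = -1$)
$\frac{1}{C{\left(130,U{\left(-23,-24 \right)} \right)}} = 1^{-1} = 1$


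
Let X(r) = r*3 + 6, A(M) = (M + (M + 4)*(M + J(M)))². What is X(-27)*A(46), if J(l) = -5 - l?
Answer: -3121200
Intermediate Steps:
A(M) = (-20 - 4*M)² (A(M) = (M + (M + 4)*(M + (-5 - M)))² = (M + (4 + M)*(-5))² = (M + (-20 - 5*M))² = (-20 - 4*M)²)
X(r) = 6 + 3*r (X(r) = 3*r + 6 = 6 + 3*r)
X(-27)*A(46) = (6 + 3*(-27))*(400 + 16*46² + 160*46) = (6 - 81)*(400 + 16*2116 + 7360) = -75*(400 + 33856 + 7360) = -75*41616 = -3121200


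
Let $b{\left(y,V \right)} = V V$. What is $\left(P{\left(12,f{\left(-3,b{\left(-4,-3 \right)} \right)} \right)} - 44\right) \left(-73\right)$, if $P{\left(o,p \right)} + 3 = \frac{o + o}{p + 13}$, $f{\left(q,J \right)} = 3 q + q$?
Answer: $1679$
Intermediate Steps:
$b{\left(y,V \right)} = V^{2}$
$f{\left(q,J \right)} = 4 q$
$P{\left(o,p \right)} = -3 + \frac{2 o}{13 + p}$ ($P{\left(o,p \right)} = -3 + \frac{o + o}{p + 13} = -3 + \frac{2 o}{13 + p}$)
$\left(P{\left(12,f{\left(-3,b{\left(-4,-3 \right)} \right)} \right)} - 44\right) \left(-73\right) = \left(\frac{-39 - 3 \cdot 4 \left(-3\right) + 2 \cdot 12}{13 + 4 \left(-3\right)} - 44\right) \left(-73\right) = \left(\frac{-39 - -36 + 24}{13 - 12} - 44\right) \left(-73\right) = \left(\frac{-39 + 36 + 24}{1} - 44\right) \left(-73\right) = \left(1 \cdot 21 - 44\right) \left(-73\right) = \left(21 - 44\right) \left(-73\right) = \left(-23\right) \left(-73\right) = 1679$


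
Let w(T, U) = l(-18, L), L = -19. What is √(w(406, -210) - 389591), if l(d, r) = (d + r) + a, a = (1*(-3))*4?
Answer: 2*I*√97410 ≈ 624.21*I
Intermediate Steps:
a = -12 (a = -3*4 = -12)
l(d, r) = -12 + d + r (l(d, r) = (d + r) - 12 = -12 + d + r)
w(T, U) = -49 (w(T, U) = -12 - 18 - 19 = -49)
√(w(406, -210) - 389591) = √(-49 - 389591) = √(-389640) = 2*I*√97410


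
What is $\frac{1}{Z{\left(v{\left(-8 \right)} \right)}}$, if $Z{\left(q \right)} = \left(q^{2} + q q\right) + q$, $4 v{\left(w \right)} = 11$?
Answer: $\frac{8}{143} \approx 0.055944$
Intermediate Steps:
$v{\left(w \right)} = \frac{11}{4}$ ($v{\left(w \right)} = \frac{1}{4} \cdot 11 = \frac{11}{4}$)
$Z{\left(q \right)} = q + 2 q^{2}$ ($Z{\left(q \right)} = \left(q^{2} + q^{2}\right) + q = 2 q^{2} + q = q + 2 q^{2}$)
$\frac{1}{Z{\left(v{\left(-8 \right)} \right)}} = \frac{1}{\frac{11}{4} \left(1 + 2 \cdot \frac{11}{4}\right)} = \frac{1}{\frac{11}{4} \left(1 + \frac{11}{2}\right)} = \frac{1}{\frac{11}{4} \cdot \frac{13}{2}} = \frac{1}{\frac{143}{8}} = \frac{8}{143}$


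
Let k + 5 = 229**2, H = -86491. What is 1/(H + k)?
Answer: -1/34055 ≈ -2.9364e-5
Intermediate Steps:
k = 52436 (k = -5 + 229**2 = -5 + 52441 = 52436)
1/(H + k) = 1/(-86491 + 52436) = 1/(-34055) = -1/34055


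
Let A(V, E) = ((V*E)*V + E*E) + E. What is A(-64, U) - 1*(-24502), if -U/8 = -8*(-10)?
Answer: -2187978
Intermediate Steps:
U = -640 (U = -(-64)*(-10) = -8*80 = -640)
A(V, E) = E + E² + E*V² (A(V, E) = ((E*V)*V + E²) + E = (E*V² + E²) + E = (E² + E*V²) + E = E + E² + E*V²)
A(-64, U) - 1*(-24502) = -640*(1 - 640 + (-64)²) - 1*(-24502) = -640*(1 - 640 + 4096) + 24502 = -640*3457 + 24502 = -2212480 + 24502 = -2187978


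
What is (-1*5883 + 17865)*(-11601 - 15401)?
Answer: -323537964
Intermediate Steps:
(-1*5883 + 17865)*(-11601 - 15401) = (-5883 + 17865)*(-27002) = 11982*(-27002) = -323537964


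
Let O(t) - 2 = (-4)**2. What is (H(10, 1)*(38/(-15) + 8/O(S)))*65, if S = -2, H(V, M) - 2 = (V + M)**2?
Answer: -50102/3 ≈ -16701.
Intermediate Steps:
H(V, M) = 2 + (M + V)**2 (H(V, M) = 2 + (V + M)**2 = 2 + (M + V)**2)
O(t) = 18 (O(t) = 2 + (-4)**2 = 2 + 16 = 18)
(H(10, 1)*(38/(-15) + 8/O(S)))*65 = ((2 + (1 + 10)**2)*(38/(-15) + 8/18))*65 = ((2 + 11**2)*(38*(-1/15) + 8*(1/18)))*65 = ((2 + 121)*(-38/15 + 4/9))*65 = (123*(-94/45))*65 = -3854/15*65 = -50102/3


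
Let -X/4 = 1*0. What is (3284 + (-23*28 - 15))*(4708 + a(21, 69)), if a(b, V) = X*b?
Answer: 12358500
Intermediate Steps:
X = 0 (X = -4*0 = 0)
a(b, V) = 0 (a(b, V) = 0*b = 0)
(3284 + (-23*28 - 15))*(4708 + a(21, 69)) = (3284 + (-23*28 - 15))*(4708 + 0) = (3284 + (-644 - 15))*4708 = (3284 - 659)*4708 = 2625*4708 = 12358500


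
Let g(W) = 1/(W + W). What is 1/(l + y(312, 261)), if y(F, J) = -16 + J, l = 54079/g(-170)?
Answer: -1/18386615 ≈ -5.4387e-8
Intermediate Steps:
g(W) = 1/(2*W)
l = -18386860 (l = 54079/(((1/2)/(-170))) = 54079/(((1/2)*(-1/170))) = 54079/(-1/340) = 54079*(-340) = -18386860)
1/(l + y(312, 261)) = 1/(-18386860 + (-16 + 261)) = 1/(-18386860 + 245) = 1/(-18386615) = -1/18386615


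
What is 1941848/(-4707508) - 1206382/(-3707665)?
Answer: -29243633632/335651204785 ≈ -0.087125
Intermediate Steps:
1941848/(-4707508) - 1206382/(-3707665) = 1941848*(-1/4707508) - 1206382*(-1/3707665) = -485462/1176877 + 1206382/3707665 = -29243633632/335651204785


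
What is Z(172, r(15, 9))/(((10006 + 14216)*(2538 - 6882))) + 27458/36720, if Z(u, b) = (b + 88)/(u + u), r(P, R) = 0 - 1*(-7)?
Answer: 6901836485519/9229930680960 ≈ 0.74777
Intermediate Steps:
r(P, R) = 7 (r(P, R) = 0 + 7 = 7)
Z(u, b) = (88 + b)/(2*u) (Z(u, b) = (88 + b)/((2*u)) = (88 + b)*(1/(2*u)) = (88 + b)/(2*u))
Z(172, r(15, 9))/(((10006 + 14216)*(2538 - 6882))) + 27458/36720 = ((½)*(88 + 7)/172)/(((10006 + 14216)*(2538 - 6882))) + 27458/36720 = ((½)*(1/172)*95)/((24222*(-4344))) + 27458*(1/36720) = (95/344)/(-105220368) + 13729/18360 = (95/344)*(-1/105220368) + 13729/18360 = -95/36195806592 + 13729/18360 = 6901836485519/9229930680960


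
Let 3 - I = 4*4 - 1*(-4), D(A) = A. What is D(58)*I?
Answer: -986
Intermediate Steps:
I = -17 (I = 3 - (4*4 - 1*(-4)) = 3 - (16 + 4) = 3 - 1*20 = 3 - 20 = -17)
D(58)*I = 58*(-17) = -986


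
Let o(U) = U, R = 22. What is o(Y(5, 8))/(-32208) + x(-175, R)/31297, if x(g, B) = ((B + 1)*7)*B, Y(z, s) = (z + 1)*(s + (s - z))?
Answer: 242457/2181848 ≈ 0.11112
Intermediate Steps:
Y(z, s) = (1 + z)*(-z + 2*s)
x(g, B) = B*(7 + 7*B) (x(g, B) = ((1 + B)*7)*B = (7 + 7*B)*B = B*(7 + 7*B))
o(Y(5, 8))/(-32208) + x(-175, R)/31297 = (-1*5 - 1*5² + 2*8 + 2*8*5)/(-32208) + (7*22*(1 + 22))/31297 = (-5 - 1*25 + 16 + 80)*(-1/32208) + (7*22*23)*(1/31297) = (-5 - 25 + 16 + 80)*(-1/32208) + 3542*(1/31297) = 66*(-1/32208) + 506/4471 = -1/488 + 506/4471 = 242457/2181848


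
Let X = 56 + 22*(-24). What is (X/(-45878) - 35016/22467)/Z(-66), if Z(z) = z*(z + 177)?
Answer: 14776478/69918599597 ≈ 0.00021134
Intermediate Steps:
X = -472 (X = 56 - 528 = -472)
Z(z) = z*(177 + z)
(X/(-45878) - 35016/22467)/Z(-66) = (-472/(-45878) - 35016/22467)/((-66*(177 - 66))) = (-472*(-1/45878) - 35016*1/22467)/((-66*111)) = (236/22939 - 11672/7489)/(-7326) = -265976604/171790171*(-1/7326) = 14776478/69918599597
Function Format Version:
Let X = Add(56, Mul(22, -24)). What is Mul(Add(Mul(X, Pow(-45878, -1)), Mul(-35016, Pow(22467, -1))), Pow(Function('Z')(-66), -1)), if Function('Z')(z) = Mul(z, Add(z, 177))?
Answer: Rational(14776478, 69918599597) ≈ 0.00021134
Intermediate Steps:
X = -472 (X = Add(56, -528) = -472)
Function('Z')(z) = Mul(z, Add(177, z))
Mul(Add(Mul(X, Pow(-45878, -1)), Mul(-35016, Pow(22467, -1))), Pow(Function('Z')(-66), -1)) = Mul(Add(Mul(-472, Pow(-45878, -1)), Mul(-35016, Pow(22467, -1))), Pow(Mul(-66, Add(177, -66)), -1)) = Mul(Add(Mul(-472, Rational(-1, 45878)), Mul(-35016, Rational(1, 22467))), Pow(Mul(-66, 111), -1)) = Mul(Add(Rational(236, 22939), Rational(-11672, 7489)), Pow(-7326, -1)) = Mul(Rational(-265976604, 171790171), Rational(-1, 7326)) = Rational(14776478, 69918599597)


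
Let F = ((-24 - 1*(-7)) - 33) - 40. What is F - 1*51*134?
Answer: -6924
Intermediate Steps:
F = -90 (F = ((-24 + 7) - 33) - 40 = (-17 - 33) - 40 = -50 - 40 = -90)
F - 1*51*134 = -90 - 1*51*134 = -90 - 51*134 = -90 - 6834 = -6924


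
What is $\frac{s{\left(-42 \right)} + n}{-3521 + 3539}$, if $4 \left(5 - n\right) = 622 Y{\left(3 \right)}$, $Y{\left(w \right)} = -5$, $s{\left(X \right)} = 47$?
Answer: $\frac{553}{12} \approx 46.083$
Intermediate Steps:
$n = \frac{1565}{2}$ ($n = 5 - \frac{622 \left(-5\right)}{4} = 5 - - \frac{1555}{2} = 5 + \frac{1555}{2} = \frac{1565}{2} \approx 782.5$)
$\frac{s{\left(-42 \right)} + n}{-3521 + 3539} = \frac{47 + \frac{1565}{2}}{-3521 + 3539} = \frac{1659}{2 \cdot 18} = \frac{1659}{2} \cdot \frac{1}{18} = \frac{553}{12}$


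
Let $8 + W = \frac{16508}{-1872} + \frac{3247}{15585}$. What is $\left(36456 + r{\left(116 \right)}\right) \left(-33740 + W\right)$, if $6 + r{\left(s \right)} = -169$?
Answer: $- \frac{2977621423563353}{2431260} \approx -1.2247 \cdot 10^{9}$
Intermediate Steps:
$r{\left(s \right)} = -175$ ($r{\left(s \right)} = -6 - 169 = -175$)
$W = - \frac{40383313}{2431260}$ ($W = -8 + \left(\frac{16508}{-1872} + \frac{3247}{15585}\right) = -8 + \left(16508 \left(- \frac{1}{1872}\right) + 3247 \cdot \frac{1}{15585}\right) = -8 + \left(- \frac{4127}{468} + \frac{3247}{15585}\right) = -8 - \frac{20933233}{2431260} = - \frac{40383313}{2431260} \approx -16.61$)
$\left(36456 + r{\left(116 \right)}\right) \left(-33740 + W\right) = \left(36456 - 175\right) \left(-33740 - \frac{40383313}{2431260}\right) = 36281 \left(- \frac{82071095713}{2431260}\right) = - \frac{2977621423563353}{2431260}$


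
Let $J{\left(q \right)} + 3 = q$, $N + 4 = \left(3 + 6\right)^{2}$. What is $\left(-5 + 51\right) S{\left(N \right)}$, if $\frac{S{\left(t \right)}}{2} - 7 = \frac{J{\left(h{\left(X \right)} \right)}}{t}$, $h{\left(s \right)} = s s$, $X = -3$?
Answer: $\frac{50140}{77} \approx 651.17$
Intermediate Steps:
$N = 77$ ($N = -4 + \left(3 + 6\right)^{2} = -4 + 9^{2} = -4 + 81 = 77$)
$h{\left(s \right)} = s^{2}$
$J{\left(q \right)} = -3 + q$
$S{\left(t \right)} = 14 + \frac{12}{t}$ ($S{\left(t \right)} = 14 + 2 \frac{-3 + \left(-3\right)^{2}}{t} = 14 + 2 \frac{-3 + 9}{t} = 14 + 2 \frac{6}{t} = 14 + \frac{12}{t}$)
$\left(-5 + 51\right) S{\left(N \right)} = \left(-5 + 51\right) \left(14 + \frac{12}{77}\right) = 46 \left(14 + 12 \cdot \frac{1}{77}\right) = 46 \left(14 + \frac{12}{77}\right) = 46 \cdot \frac{1090}{77} = \frac{50140}{77}$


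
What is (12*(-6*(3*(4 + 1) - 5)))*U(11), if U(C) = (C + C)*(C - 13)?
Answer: 31680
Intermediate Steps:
U(C) = 2*C*(-13 + C) (U(C) = (2*C)*(-13 + C) = 2*C*(-13 + C))
(12*(-6*(3*(4 + 1) - 5)))*U(11) = (12*(-6*(3*(4 + 1) - 5)))*(2*11*(-13 + 11)) = (12*(-6*(3*5 - 5)))*(2*11*(-2)) = (12*(-6*(15 - 5)))*(-44) = (12*(-6*10))*(-44) = (12*(-60))*(-44) = -720*(-44) = 31680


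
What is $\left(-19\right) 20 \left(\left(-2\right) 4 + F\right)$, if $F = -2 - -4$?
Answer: $2280$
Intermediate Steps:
$F = 2$ ($F = -2 + 4 = 2$)
$\left(-19\right) 20 \left(\left(-2\right) 4 + F\right) = \left(-19\right) 20 \left(\left(-2\right) 4 + 2\right) = - 380 \left(-8 + 2\right) = \left(-380\right) \left(-6\right) = 2280$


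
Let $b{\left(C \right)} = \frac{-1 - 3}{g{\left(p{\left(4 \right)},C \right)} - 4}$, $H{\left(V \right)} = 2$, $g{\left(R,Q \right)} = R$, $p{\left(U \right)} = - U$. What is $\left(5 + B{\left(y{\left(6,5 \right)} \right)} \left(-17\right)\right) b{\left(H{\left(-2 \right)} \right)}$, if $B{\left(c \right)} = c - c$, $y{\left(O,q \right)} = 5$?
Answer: $\frac{5}{2} \approx 2.5$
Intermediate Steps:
$B{\left(c \right)} = 0$
$b{\left(C \right)} = \frac{1}{2}$ ($b{\left(C \right)} = \frac{-1 - 3}{\left(-1\right) 4 - 4} = - \frac{4}{-4 - 4} = - \frac{4}{-8} = \left(-4\right) \left(- \frac{1}{8}\right) = \frac{1}{2}$)
$\left(5 + B{\left(y{\left(6,5 \right)} \right)} \left(-17\right)\right) b{\left(H{\left(-2 \right)} \right)} = \left(5 + 0 \left(-17\right)\right) \frac{1}{2} = \left(5 + 0\right) \frac{1}{2} = 5 \cdot \frac{1}{2} = \frac{5}{2}$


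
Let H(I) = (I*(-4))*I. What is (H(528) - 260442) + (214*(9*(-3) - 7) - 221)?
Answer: -1383075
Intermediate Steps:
H(I) = -4*I**2 (H(I) = (-4*I)*I = -4*I**2)
(H(528) - 260442) + (214*(9*(-3) - 7) - 221) = (-4*528**2 - 260442) + (214*(9*(-3) - 7) - 221) = (-4*278784 - 260442) + (214*(-27 - 7) - 221) = (-1115136 - 260442) + (214*(-34) - 221) = -1375578 + (-7276 - 221) = -1375578 - 7497 = -1383075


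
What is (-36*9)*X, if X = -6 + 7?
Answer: -324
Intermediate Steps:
X = 1
(-36*9)*X = -36*9*1 = -324*1 = -324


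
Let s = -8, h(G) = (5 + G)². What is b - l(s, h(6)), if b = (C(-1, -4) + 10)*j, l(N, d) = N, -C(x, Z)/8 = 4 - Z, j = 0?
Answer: 8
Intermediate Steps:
C(x, Z) = -32 + 8*Z (C(x, Z) = -8*(4 - Z) = -32 + 8*Z)
b = 0 (b = ((-32 + 8*(-4)) + 10)*0 = ((-32 - 32) + 10)*0 = (-64 + 10)*0 = -54*0 = 0)
b - l(s, h(6)) = 0 - 1*(-8) = 0 + 8 = 8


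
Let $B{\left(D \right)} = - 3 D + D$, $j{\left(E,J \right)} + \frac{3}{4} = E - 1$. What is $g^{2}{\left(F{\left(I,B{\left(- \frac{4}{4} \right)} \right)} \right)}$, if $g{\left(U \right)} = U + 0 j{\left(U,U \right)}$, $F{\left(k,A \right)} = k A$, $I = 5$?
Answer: $100$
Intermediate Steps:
$j{\left(E,J \right)} = - \frac{7}{4} + E$ ($j{\left(E,J \right)} = - \frac{3}{4} + \left(E - 1\right) = - \frac{3}{4} + \left(-1 + E\right) = - \frac{7}{4} + E$)
$B{\left(D \right)} = - 2 D$
$F{\left(k,A \right)} = A k$
$g{\left(U \right)} = U$ ($g{\left(U \right)} = U + 0 \left(- \frac{7}{4} + U\right) = U + 0 = U$)
$g^{2}{\left(F{\left(I,B{\left(- \frac{4}{4} \right)} \right)} \right)} = \left(- 2 \left(- \frac{4}{4}\right) 5\right)^{2} = \left(- 2 \left(\left(-4\right) \frac{1}{4}\right) 5\right)^{2} = \left(\left(-2\right) \left(-1\right) 5\right)^{2} = \left(2 \cdot 5\right)^{2} = 10^{2} = 100$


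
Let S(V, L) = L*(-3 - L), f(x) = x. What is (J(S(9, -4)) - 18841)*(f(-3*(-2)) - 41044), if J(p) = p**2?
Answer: 772540350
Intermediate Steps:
(J(S(9, -4)) - 18841)*(f(-3*(-2)) - 41044) = ((-1*(-4)*(3 - 4))**2 - 18841)*(-3*(-2) - 41044) = ((-1*(-4)*(-1))**2 - 18841)*(6 - 41044) = ((-4)**2 - 18841)*(-41038) = (16 - 18841)*(-41038) = -18825*(-41038) = 772540350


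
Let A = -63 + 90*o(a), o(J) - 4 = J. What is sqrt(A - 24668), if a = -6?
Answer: I*sqrt(24911) ≈ 157.83*I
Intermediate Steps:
o(J) = 4 + J
A = -243 (A = -63 + 90*(4 - 6) = -63 + 90*(-2) = -63 - 180 = -243)
sqrt(A - 24668) = sqrt(-243 - 24668) = sqrt(-24911) = I*sqrt(24911)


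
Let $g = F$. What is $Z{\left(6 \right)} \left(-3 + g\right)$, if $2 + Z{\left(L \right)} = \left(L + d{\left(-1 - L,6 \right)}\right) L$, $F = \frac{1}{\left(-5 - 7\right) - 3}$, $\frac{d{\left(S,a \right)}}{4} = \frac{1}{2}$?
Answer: $- \frac{2116}{15} \approx -141.07$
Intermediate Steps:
$d{\left(S,a \right)} = 2$ ($d{\left(S,a \right)} = \frac{4}{2} = 4 \cdot \frac{1}{2} = 2$)
$F = - \frac{1}{15}$ ($F = \frac{1}{-12 - 3} = \frac{1}{-15} = - \frac{1}{15} \approx -0.066667$)
$Z{\left(L \right)} = -2 + L \left(2 + L\right)$ ($Z{\left(L \right)} = -2 + \left(L + 2\right) L = -2 + \left(2 + L\right) L = -2 + L \left(2 + L\right)$)
$g = - \frac{1}{15} \approx -0.066667$
$Z{\left(6 \right)} \left(-3 + g\right) = \left(-2 + 6^{2} + 2 \cdot 6\right) \left(-3 - \frac{1}{15}\right) = \left(-2 + 36 + 12\right) \left(- \frac{46}{15}\right) = 46 \left(- \frac{46}{15}\right) = - \frac{2116}{15}$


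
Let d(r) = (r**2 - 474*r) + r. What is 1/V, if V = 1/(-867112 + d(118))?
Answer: -909002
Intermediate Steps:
d(r) = r**2 - 473*r
V = -1/909002 (V = 1/(-867112 + 118*(-473 + 118)) = 1/(-867112 + 118*(-355)) = 1/(-867112 - 41890) = 1/(-909002) = -1/909002 ≈ -1.1001e-6)
1/V = 1/(-1/909002) = -909002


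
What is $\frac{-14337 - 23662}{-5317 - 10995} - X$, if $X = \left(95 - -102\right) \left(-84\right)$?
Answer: $\frac{269968975}{16312} \approx 16550.0$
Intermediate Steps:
$X = -16548$ ($X = \left(95 + 102\right) \left(-84\right) = 197 \left(-84\right) = -16548$)
$\frac{-14337 - 23662}{-5317 - 10995} - X = \frac{-14337 - 23662}{-5317 - 10995} - -16548 = - \frac{37999}{-16312} + 16548 = \left(-37999\right) \left(- \frac{1}{16312}\right) + 16548 = \frac{37999}{16312} + 16548 = \frac{269968975}{16312}$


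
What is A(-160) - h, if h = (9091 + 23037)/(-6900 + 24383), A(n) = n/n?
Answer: -14645/17483 ≈ -0.83767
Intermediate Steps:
A(n) = 1
h = 32128/17483 ≈ 1.8377
A(-160) - h = 1 - 1*32128/17483 = 1 - 32128/17483 = -14645/17483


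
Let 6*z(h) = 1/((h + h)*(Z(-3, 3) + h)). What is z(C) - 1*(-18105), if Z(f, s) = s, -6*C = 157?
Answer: 395105418/21823 ≈ 18105.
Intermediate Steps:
C = -157/6 (C = -1/6*157 = -157/6 ≈ -26.167)
z(h) = 1/(12*h*(3 + h)) (z(h) = 1/(6*(((h + h)*(3 + h)))) = 1/(6*(((2*h)*(3 + h)))) = 1/(6*((2*h*(3 + h)))) = (1/(2*h*(3 + h)))/6 = 1/(12*h*(3 + h)))
z(C) - 1*(-18105) = 1/(12*(-157/6)*(3 - 157/6)) - 1*(-18105) = (1/12)*(-6/157)/(-139/6) + 18105 = (1/12)*(-6/157)*(-6/139) + 18105 = 3/21823 + 18105 = 395105418/21823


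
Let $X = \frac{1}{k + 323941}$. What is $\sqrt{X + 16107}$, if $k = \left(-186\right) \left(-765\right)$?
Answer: $\frac{\sqrt{3501200260195858}}{466231} \approx 126.91$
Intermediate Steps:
$k = 142290$
$X = \frac{1}{466231}$ ($X = \frac{1}{142290 + 323941} = \frac{1}{466231} \approx 2.1449 \cdot 10^{-6}$)
$\sqrt{X + 16107} = \sqrt{\frac{1}{466231} + 16107} = \sqrt{\frac{7509582718}{466231}} = \frac{\sqrt{3501200260195858}}{466231}$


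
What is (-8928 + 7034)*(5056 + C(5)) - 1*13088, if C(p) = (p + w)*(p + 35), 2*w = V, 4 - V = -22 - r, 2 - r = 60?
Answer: -8755792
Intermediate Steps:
r = -58 (r = 2 - 1*60 = 2 - 60 = -58)
V = -32 (V = 4 - (-22 - 1*(-58)) = 4 - (-22 + 58) = 4 - 1*36 = 4 - 36 = -32)
w = -16 (w = (½)*(-32) = -16)
C(p) = (-16 + p)*(35 + p) (C(p) = (p - 16)*(p + 35) = (-16 + p)*(35 + p))
(-8928 + 7034)*(5056 + C(5)) - 1*13088 = (-8928 + 7034)*(5056 + (-560 + 5² + 19*5)) - 1*13088 = -1894*(5056 + (-560 + 25 + 95)) - 13088 = -1894*(5056 - 440) - 13088 = -1894*4616 - 13088 = -8742704 - 13088 = -8755792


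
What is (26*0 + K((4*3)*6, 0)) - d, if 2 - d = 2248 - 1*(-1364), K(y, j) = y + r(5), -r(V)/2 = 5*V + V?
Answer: 3622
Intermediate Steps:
r(V) = -12*V (r(V) = -2*(5*V + V) = -12*V)
K(y, j) = -60 + y (K(y, j) = y - 12*5 = y - 60 = -60 + y)
d = -3610 (d = 2 - (2248 - 1*(-1364)) = 2 - (2248 + 1364) = 2 - 1*3612 = 2 - 3612 = -3610)
(26*0 + K((4*3)*6, 0)) - d = (26*0 + (-60 + (4*3)*6)) - 1*(-3610) = (0 + (-60 + 12*6)) + 3610 = (0 + (-60 + 72)) + 3610 = (0 + 12) + 3610 = 12 + 3610 = 3622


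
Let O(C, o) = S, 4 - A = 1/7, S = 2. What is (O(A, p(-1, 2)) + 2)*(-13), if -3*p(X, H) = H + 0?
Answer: -52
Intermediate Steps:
A = 27/7 (A = 4 - 1/7 = 27/7 ≈ 3.8571)
p(X, H) = -H/3 (p(X, H) = -(H + 0)/3 = -H/3)
O(C, o) = 2
(O(A, p(-1, 2)) + 2)*(-13) = (2 + 2)*(-13) = 4*(-13) = -52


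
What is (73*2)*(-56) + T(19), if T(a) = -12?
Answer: -8188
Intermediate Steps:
(73*2)*(-56) + T(19) = (73*2)*(-56) - 12 = 146*(-56) - 12 = -8176 - 12 = -8188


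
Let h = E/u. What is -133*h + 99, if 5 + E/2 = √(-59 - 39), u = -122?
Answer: 5374/61 + 931*I*√2/61 ≈ 88.098 + 21.584*I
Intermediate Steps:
E = -10 + 14*I*√2 (E = -10 + 2*√(-59 - 39) = -10 + 2*√(-98) = -10 + 2*(7*I*√2) = -10 + 14*I*√2 ≈ -10.0 + 19.799*I)
h = 5/61 - 7*I*√2/61 (h = (-10 + 14*I*√2)/(-122) = (-10 + 14*I*√2)*(-1/122) = 5/61 - 7*I*√2/61 ≈ 0.081967 - 0.16229*I)
-133*h + 99 = -133*(5/61 - 7*I*√2/61) + 99 = (-665/61 + 931*I*√2/61) + 99 = 5374/61 + 931*I*√2/61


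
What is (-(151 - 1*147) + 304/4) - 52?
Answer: 20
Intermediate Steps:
(-(151 - 1*147) + 304/4) - 52 = (-(151 - 147) + 304*(¼)) - 52 = (-1*4 + 76) - 52 = (-4 + 76) - 52 = 72 - 52 = 20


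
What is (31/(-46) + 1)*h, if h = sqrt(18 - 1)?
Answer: 15*sqrt(17)/46 ≈ 1.3445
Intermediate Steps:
h = sqrt(17) ≈ 4.1231
(31/(-46) + 1)*h = (31/(-46) + 1)*sqrt(17) = (31*(-1/46) + 1)*sqrt(17) = (-31/46 + 1)*sqrt(17) = 15*sqrt(17)/46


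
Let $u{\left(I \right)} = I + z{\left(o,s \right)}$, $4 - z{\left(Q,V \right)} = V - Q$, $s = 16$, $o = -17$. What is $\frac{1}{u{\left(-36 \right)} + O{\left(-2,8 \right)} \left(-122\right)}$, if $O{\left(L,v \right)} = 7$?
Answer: $- \frac{1}{919} \approx -0.0010881$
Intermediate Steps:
$z{\left(Q,V \right)} = 4 + Q - V$ ($z{\left(Q,V \right)} = 4 - \left(V - Q\right) = 4 + \left(Q - V\right) = 4 + Q - V$)
$u{\left(I \right)} = -29 + I$ ($u{\left(I \right)} = I - 29 = -29 + I$)
$\frac{1}{u{\left(-36 \right)} + O{\left(-2,8 \right)} \left(-122\right)} = \frac{1}{\left(-29 - 36\right) + 7 \left(-122\right)} = \frac{1}{-65 - 854} = \frac{1}{-919} = - \frac{1}{919}$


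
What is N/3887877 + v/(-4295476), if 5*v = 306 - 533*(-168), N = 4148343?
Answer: 2958207107763/2783380390742 ≈ 1.0628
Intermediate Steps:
v = 17970 (v = (306 - 533*(-168))/5 = (306 + 89544)/5 = (1/5)*89850 = 17970)
N/3887877 + v/(-4295476) = 4148343/3887877 + 17970/(-4295476) = 4148343*(1/3887877) + 17970*(-1/4295476) = 1382781/1295959 - 8985/2147738 = 2958207107763/2783380390742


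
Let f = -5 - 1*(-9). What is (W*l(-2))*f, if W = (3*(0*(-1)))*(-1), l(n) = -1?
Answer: 0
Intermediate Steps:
f = 4 (f = -5 + 9 = 4)
W = 0 (W = (3*0)*(-1) = 0*(-1) = 0)
(W*l(-2))*f = (0*(-1))*4 = 0*4 = 0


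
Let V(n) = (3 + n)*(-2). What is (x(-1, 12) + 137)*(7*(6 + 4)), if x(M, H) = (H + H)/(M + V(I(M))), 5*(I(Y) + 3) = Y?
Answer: 6790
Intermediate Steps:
I(Y) = -3 + Y/5
V(n) = -6 - 2*n
x(M, H) = 10*H/(3*M) (x(M, H) = (H + H)/(M + (-6 - 2*(-3 + M/5))) = (2*H)/(M + (-6 + (6 - 2*M/5))) = (2*H)/(M - 2*M/5) = (2*H)/((3*M/5)) = (2*H)*(5/(3*M)) = 10*H/(3*M))
(x(-1, 12) + 137)*(7*(6 + 4)) = ((10/3)*12/(-1) + 137)*(7*(6 + 4)) = ((10/3)*12*(-1) + 137)*(7*10) = (-40 + 137)*70 = 97*70 = 6790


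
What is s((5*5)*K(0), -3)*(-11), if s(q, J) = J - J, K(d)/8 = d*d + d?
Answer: 0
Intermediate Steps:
K(d) = 8*d + 8*d**2 (K(d) = 8*(d*d + d) = 8*(d**2 + d) = 8*(d + d**2) = 8*d + 8*d**2)
s(q, J) = 0
s((5*5)*K(0), -3)*(-11) = 0*(-11) = 0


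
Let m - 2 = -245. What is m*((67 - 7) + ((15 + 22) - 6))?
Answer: -22113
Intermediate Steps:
m = -243 (m = 2 - 245 = -243)
m*((67 - 7) + ((15 + 22) - 6)) = -243*((67 - 7) + ((15 + 22) - 6)) = -243*(60 + (37 - 6)) = -243*(60 + 31) = -243*91 = -22113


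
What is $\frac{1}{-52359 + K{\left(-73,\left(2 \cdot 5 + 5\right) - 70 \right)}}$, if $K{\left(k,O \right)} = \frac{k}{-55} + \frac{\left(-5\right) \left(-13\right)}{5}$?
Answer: $- \frac{55}{2878957} \approx -1.9104 \cdot 10^{-5}$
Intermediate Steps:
$K{\left(k,O \right)} = 13 - \frac{k}{55}$ ($K{\left(k,O \right)} = k \left(- \frac{1}{55}\right) + 65 \cdot \frac{1}{5} = - \frac{k}{55} + 13 = 13 - \frac{k}{55}$)
$\frac{1}{-52359 + K{\left(-73,\left(2 \cdot 5 + 5\right) - 70 \right)}} = \frac{1}{-52359 + \left(13 - - \frac{73}{55}\right)} = \frac{1}{-52359 + \left(13 + \frac{73}{55}\right)} = \frac{1}{-52359 + \frac{788}{55}} = \frac{1}{- \frac{2878957}{55}} = - \frac{55}{2878957}$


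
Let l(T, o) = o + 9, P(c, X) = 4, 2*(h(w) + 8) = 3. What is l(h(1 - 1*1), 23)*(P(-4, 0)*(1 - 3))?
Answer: -256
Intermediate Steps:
h(w) = -13/2 (h(w) = -8 + (1/2)*3 = -8 + 3/2 = -13/2)
l(T, o) = 9 + o
l(h(1 - 1*1), 23)*(P(-4, 0)*(1 - 3)) = (9 + 23)*(4*(1 - 3)) = 32*(4*(-2)) = 32*(-8) = -256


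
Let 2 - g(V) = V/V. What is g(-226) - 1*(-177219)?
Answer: 177220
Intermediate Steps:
g(V) = 1 (g(V) = 2 - V/V = 2 - 1*1 = 2 - 1 = 1)
g(-226) - 1*(-177219) = 1 - 1*(-177219) = 1 + 177219 = 177220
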